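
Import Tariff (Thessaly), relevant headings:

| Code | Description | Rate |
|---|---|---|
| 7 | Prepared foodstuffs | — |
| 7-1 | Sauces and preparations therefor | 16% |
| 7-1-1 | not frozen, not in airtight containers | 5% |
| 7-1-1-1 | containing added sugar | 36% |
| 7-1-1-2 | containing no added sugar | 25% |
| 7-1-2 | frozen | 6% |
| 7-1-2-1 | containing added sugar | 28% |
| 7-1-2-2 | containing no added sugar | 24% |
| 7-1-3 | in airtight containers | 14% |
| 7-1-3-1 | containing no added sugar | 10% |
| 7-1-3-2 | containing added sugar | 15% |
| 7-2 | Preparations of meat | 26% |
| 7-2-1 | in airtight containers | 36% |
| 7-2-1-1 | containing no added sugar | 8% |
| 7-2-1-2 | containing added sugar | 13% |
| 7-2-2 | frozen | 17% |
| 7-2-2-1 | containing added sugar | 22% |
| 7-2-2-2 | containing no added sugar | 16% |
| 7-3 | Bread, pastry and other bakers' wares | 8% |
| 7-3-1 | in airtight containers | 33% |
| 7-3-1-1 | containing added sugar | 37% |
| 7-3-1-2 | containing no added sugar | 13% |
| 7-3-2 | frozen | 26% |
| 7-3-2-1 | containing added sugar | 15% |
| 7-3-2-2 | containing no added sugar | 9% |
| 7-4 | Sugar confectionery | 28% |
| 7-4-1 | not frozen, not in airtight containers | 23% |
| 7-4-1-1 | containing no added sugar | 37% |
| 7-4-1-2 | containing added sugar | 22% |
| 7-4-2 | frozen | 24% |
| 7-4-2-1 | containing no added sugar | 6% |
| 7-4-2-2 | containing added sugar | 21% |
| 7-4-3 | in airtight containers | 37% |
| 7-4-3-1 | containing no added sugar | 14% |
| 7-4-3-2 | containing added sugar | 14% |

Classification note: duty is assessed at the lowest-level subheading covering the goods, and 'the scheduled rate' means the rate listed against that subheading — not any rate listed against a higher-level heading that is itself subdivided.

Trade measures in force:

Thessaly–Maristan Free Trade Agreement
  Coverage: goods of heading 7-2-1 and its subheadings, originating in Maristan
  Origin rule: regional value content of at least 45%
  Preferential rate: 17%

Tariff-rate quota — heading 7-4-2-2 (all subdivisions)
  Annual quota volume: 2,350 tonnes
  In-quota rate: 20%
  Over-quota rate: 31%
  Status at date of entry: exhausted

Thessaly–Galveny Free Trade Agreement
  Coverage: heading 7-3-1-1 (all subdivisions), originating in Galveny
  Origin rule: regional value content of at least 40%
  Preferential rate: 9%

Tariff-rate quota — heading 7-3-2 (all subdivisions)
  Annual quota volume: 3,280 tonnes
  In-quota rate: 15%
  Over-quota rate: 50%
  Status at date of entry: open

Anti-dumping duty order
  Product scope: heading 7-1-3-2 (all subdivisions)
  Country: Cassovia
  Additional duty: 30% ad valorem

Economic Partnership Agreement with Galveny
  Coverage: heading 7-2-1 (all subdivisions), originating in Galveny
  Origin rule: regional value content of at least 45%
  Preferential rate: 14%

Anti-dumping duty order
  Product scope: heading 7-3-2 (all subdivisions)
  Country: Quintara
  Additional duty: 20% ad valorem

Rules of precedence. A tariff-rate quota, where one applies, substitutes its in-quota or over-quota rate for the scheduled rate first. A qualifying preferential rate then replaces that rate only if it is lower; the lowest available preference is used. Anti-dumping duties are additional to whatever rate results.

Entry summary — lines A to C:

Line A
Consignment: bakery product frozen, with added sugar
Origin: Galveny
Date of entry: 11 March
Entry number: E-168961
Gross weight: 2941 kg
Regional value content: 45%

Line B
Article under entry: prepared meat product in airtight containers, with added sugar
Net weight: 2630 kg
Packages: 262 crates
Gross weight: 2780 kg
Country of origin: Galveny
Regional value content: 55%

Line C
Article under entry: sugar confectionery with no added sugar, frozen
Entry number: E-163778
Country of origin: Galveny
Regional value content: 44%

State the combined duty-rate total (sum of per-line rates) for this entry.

Line A: bakery product → 7-3; frozen → 7-3-2; with added sugar → 7-3-2-1. Scheduled 15%. quota on 7-3-2 open → in-quota 15%; Galveny agreement on 7-3-1-1: 7-3-2-1 not covered; Galveny agreement on 7-2-1: 7-3-2-1 not covered. → 15%.
Line B: prepared meat product → 7-2; in airtight containers → 7-2-1; with added sugar → 7-2-1-2. Scheduled 13%. Galveny agreement on 7-3-1-1: 7-2-1-2 not covered; Galveny agreement on 7-2-1: RVC ≥ 45% → 14% available; preference 14% not lower than 13% → no reduction. → 13%.
Line C: sugar confectionery → 7-4; frozen → 7-4-2; with no added sugar → 7-4-2-1. Scheduled 6%. Galveny agreement on 7-3-1-1: 7-4-2-1 not covered; Galveny agreement on 7-2-1: 7-4-2-1 not covered. → 6%.
Sum: 15% + 13% + 6% = 34%.

34%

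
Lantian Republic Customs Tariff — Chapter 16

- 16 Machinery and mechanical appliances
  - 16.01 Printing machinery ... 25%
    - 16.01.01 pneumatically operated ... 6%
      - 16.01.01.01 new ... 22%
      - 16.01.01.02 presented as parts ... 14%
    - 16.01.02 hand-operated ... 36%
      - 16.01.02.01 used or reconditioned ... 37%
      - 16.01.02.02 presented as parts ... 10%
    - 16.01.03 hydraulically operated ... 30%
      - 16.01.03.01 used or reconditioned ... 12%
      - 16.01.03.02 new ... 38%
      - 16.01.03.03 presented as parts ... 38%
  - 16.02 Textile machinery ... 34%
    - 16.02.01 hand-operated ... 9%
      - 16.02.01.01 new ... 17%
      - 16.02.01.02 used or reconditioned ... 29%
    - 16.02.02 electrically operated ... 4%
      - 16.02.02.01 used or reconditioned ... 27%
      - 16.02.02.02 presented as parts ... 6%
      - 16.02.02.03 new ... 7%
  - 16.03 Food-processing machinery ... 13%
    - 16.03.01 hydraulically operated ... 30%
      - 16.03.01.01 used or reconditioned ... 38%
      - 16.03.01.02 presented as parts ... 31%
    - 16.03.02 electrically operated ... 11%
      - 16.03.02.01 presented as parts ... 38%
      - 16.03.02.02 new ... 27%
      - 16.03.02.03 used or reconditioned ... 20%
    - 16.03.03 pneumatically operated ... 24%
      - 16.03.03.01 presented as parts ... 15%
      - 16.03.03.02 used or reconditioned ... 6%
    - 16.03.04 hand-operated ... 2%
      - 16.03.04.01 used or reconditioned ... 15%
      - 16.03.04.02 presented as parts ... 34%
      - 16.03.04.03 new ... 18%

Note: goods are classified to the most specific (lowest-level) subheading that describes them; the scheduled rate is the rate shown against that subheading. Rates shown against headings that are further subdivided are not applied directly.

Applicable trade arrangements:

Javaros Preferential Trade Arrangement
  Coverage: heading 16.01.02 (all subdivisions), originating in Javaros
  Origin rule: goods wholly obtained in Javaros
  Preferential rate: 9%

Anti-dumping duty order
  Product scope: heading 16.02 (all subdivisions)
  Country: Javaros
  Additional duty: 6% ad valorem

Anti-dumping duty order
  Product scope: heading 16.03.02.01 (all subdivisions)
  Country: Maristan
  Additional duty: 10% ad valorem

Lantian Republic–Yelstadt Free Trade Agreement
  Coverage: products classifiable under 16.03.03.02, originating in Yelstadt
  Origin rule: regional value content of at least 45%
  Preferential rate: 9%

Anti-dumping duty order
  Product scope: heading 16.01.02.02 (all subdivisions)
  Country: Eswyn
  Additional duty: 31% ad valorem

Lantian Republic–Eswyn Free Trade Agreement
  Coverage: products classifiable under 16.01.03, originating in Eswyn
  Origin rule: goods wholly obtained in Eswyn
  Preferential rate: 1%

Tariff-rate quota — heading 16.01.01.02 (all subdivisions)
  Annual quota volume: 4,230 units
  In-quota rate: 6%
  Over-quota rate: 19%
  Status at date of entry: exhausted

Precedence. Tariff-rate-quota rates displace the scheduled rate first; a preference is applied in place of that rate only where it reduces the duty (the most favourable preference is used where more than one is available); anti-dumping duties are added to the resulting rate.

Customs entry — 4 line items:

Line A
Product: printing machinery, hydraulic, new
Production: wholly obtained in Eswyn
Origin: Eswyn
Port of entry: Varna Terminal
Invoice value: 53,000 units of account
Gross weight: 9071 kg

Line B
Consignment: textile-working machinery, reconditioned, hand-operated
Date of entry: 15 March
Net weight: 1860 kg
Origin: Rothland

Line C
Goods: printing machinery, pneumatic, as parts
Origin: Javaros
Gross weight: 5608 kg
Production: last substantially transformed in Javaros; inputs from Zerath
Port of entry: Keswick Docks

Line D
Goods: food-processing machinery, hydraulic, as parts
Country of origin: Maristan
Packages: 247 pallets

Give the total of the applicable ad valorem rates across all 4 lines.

80%

Line A: printing → 16.01; hydraulic → 16.01.03; new → 16.01.03.02. Scheduled 38%. Eswyn agreement on 16.01.03: wholly obtained → 1% available; preferential 1%. → 1%.
Line B: textile-working → 16.02; hand-operated → 16.02.01; reconditioned → 16.02.01.02. Scheduled 29%. No special measure applies. → 29%.
Line C: printing → 16.01; pneumatic → 16.01.01; as parts → 16.01.01.02. Scheduled 14%. quota on 16.01.01.02 exhausted → over-quota 19%; Javaros agreement on 16.01.02: 16.01.01.02 not covered. → 19%.
Line D: food-processing → 16.03; hydraulic → 16.03.01; as parts → 16.03.01.02. Scheduled 31%. No special measure applies. → 31%.
Sum: 1% + 29% + 19% + 31% = 80%.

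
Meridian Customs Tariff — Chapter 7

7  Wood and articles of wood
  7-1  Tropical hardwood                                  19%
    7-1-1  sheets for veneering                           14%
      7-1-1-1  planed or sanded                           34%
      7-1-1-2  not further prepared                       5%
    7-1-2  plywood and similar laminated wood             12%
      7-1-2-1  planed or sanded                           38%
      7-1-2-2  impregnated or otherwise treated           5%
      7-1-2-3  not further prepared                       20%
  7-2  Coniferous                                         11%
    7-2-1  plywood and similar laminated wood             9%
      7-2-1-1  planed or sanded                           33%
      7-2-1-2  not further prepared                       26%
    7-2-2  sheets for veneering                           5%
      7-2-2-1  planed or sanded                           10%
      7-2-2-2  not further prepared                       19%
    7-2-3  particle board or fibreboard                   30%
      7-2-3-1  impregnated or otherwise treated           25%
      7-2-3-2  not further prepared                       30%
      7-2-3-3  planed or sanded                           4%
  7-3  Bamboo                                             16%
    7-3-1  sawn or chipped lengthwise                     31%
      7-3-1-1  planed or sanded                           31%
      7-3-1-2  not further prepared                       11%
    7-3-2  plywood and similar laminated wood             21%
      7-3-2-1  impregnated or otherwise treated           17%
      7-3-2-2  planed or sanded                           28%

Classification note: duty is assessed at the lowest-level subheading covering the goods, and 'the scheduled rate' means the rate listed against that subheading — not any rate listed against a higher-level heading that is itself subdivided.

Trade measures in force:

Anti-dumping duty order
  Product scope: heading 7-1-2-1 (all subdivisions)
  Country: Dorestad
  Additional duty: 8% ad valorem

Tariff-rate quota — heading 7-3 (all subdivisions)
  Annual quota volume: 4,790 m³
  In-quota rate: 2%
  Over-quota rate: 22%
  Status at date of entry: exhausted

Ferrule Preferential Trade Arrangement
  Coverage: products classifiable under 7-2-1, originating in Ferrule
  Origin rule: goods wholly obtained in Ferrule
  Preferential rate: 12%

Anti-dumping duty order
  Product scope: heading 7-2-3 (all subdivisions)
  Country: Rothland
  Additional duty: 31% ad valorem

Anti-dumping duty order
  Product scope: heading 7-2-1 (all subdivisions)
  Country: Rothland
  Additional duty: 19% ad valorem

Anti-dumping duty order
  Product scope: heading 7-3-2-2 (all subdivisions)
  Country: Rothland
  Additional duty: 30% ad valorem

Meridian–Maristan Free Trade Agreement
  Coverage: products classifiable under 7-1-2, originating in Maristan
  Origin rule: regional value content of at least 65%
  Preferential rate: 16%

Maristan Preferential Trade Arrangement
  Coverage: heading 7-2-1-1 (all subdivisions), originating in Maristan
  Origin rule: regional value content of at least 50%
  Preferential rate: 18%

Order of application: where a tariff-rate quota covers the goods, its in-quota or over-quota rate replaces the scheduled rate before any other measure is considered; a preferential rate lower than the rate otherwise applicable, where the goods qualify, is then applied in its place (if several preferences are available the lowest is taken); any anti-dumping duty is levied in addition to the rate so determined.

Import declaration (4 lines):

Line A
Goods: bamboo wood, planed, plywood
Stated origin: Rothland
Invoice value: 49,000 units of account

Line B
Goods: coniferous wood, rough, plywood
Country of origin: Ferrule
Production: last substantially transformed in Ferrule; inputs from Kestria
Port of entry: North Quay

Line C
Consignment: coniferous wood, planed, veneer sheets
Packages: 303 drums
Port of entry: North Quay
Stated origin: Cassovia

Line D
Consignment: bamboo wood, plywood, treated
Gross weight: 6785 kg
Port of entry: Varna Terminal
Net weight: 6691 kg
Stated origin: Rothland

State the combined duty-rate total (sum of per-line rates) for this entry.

Line A: bamboo → 7-3; plywood → 7-3-2; planed → 7-3-2-2. Scheduled 28%. quota on 7-3 exhausted → over-quota 22%; anti-dumping (Rothland, 7-3-2-2): +30%; total 22% + 30% = 52%. → 52%.
Line B: coniferous → 7-2; plywood → 7-2-1; rough → 7-2-1-2. Scheduled 26%. Ferrule agreement on 7-2-1: not wholly obtained. → 26%.
Line C: coniferous → 7-2; veneer sheets → 7-2-2; planed → 7-2-2-1. Scheduled 10%. No special measure applies. → 10%.
Line D: bamboo → 7-3; plywood → 7-3-2; treated → 7-3-2-1. Scheduled 17%. quota on 7-3 exhausted → over-quota 22%. → 22%.
Sum: 52% + 26% + 10% + 22% = 110%.

110%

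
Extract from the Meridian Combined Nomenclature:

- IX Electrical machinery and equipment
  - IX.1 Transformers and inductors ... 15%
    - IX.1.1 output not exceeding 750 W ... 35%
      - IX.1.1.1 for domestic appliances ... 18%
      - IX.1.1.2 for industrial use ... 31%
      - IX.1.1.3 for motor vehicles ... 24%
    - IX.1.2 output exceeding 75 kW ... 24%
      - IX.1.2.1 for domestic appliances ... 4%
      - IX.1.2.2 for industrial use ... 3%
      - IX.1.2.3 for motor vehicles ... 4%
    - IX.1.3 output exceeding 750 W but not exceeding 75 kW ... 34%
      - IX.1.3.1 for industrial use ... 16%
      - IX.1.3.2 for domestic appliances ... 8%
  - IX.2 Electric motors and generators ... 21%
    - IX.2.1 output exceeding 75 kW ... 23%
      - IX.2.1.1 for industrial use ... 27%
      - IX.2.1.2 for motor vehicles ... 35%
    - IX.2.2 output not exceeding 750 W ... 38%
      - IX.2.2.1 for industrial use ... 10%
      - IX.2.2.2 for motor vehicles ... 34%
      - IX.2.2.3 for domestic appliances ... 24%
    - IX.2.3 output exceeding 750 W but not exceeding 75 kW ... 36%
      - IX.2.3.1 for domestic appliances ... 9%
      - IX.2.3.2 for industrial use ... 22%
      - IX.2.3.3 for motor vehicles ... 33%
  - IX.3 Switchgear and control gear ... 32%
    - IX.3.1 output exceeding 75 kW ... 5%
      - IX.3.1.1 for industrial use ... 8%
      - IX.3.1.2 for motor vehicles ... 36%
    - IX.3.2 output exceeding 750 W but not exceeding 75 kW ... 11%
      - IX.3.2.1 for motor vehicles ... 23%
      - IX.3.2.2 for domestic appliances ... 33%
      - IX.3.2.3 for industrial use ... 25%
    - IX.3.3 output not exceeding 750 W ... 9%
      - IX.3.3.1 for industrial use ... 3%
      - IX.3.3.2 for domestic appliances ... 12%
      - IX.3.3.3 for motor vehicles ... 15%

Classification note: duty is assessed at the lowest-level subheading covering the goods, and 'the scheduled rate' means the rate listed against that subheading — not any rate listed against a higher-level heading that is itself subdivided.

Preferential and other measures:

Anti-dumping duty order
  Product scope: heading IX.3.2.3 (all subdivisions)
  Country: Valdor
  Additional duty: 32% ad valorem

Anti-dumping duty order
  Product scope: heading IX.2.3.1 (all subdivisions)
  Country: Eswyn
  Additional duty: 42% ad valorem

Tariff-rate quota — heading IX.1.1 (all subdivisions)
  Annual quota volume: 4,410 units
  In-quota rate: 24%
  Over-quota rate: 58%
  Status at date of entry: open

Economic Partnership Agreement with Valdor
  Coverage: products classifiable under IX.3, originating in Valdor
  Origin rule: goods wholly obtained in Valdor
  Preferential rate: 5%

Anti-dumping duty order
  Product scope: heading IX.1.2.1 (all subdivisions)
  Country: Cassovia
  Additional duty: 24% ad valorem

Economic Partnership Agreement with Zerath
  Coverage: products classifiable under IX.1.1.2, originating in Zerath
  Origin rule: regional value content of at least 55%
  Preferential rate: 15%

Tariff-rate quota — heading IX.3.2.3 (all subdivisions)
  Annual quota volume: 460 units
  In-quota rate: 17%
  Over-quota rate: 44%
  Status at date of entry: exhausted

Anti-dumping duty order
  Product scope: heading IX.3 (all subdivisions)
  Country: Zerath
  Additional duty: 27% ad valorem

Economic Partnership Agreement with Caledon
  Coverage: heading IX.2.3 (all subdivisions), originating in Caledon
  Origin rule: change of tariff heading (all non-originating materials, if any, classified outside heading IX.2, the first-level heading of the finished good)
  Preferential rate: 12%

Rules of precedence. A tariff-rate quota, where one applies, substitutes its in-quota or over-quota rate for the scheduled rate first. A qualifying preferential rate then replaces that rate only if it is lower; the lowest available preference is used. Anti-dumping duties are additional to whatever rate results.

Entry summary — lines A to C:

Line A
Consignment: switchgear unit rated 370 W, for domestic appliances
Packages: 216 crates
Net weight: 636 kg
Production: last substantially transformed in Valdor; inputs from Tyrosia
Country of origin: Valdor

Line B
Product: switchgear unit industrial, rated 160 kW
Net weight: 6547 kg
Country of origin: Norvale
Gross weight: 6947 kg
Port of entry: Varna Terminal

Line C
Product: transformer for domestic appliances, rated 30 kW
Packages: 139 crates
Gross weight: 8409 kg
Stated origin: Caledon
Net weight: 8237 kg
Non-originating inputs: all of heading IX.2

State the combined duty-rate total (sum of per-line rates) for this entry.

28%

Line A: switchgear unit → IX.3; rated 370 W → IX.3.3; for domestic appliances → IX.3.3.2. Scheduled 12%. Valdor agreement on IX.3: not wholly obtained. → 12%.
Line B: switchgear unit → IX.3; rated 160 kW → IX.3.1; industrial → IX.3.1.1. Scheduled 8%. No special measure applies. → 8%.
Line C: transformer → IX.1; rated 30 kW → IX.1.3; for domestic appliances → IX.1.3.2. Scheduled 8%. Caledon agreement on IX.2.3: IX.1.3.2 not covered. → 8%.
Sum: 12% + 8% + 8% = 28%.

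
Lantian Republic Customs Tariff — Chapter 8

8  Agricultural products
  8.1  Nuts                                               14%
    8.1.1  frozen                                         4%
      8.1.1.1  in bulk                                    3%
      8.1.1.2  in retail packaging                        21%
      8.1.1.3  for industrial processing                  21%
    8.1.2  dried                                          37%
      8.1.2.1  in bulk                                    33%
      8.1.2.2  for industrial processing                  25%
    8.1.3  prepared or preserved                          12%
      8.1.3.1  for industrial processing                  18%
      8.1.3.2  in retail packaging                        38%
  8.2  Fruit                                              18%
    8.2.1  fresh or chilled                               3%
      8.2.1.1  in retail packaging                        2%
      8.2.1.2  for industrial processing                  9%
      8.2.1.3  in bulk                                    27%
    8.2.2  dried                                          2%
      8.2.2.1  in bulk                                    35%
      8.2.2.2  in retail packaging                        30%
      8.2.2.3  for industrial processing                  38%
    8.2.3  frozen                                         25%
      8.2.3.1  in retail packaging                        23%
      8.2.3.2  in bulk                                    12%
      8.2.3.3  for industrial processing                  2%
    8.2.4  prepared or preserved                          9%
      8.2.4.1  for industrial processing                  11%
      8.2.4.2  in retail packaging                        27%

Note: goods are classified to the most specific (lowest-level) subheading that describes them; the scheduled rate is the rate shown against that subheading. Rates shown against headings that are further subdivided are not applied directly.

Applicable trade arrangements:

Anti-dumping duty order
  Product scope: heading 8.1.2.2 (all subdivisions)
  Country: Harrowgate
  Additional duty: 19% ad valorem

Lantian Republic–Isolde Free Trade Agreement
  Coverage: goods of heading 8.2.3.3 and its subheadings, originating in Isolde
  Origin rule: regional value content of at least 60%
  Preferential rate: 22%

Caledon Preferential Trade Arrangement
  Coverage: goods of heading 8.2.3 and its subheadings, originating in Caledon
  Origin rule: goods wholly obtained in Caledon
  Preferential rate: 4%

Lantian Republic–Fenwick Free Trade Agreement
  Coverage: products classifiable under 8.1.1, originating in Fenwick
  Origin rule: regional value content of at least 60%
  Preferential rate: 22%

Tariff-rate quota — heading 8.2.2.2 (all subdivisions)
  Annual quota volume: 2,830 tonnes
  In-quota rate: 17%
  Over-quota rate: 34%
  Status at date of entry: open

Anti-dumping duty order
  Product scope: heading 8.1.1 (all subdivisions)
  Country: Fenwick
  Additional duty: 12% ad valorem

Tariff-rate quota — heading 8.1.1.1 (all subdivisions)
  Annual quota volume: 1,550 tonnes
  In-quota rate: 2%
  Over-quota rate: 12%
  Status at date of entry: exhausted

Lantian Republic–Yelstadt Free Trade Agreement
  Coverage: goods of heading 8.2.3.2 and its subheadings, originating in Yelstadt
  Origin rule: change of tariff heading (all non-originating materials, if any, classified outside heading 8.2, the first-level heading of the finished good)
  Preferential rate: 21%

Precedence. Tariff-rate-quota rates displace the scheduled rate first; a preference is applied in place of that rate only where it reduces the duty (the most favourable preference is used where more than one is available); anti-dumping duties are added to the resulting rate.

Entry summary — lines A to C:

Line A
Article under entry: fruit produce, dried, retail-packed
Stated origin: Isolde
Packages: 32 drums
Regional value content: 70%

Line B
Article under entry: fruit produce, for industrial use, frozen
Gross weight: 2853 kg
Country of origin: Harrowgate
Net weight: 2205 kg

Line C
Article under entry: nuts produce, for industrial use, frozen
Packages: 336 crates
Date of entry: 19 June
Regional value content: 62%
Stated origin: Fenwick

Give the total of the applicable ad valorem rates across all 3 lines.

Line A: fruit → 8.2; dried → 8.2.2; retail-packed → 8.2.2.2. Scheduled 30%. quota on 8.2.2.2 open → in-quota 17%; Isolde agreement on 8.2.3.3: 8.2.2.2 not covered. → 17%.
Line B: fruit → 8.2; frozen → 8.2.3; for industrial use → 8.2.3.3. Scheduled 2%. No special measure applies. → 2%.
Line C: nuts → 8.1; frozen → 8.1.1; for industrial use → 8.1.1.3. Scheduled 21%. Fenwick agreement on 8.1.1: RVC ≥ 60% → 22% available; preference 22% not lower than 21% → no reduction; anti-dumping (Fenwick, 8.1.1): +12%; total 21% + 12% = 33%. → 33%.
Sum: 17% + 2% + 33% = 52%.

52%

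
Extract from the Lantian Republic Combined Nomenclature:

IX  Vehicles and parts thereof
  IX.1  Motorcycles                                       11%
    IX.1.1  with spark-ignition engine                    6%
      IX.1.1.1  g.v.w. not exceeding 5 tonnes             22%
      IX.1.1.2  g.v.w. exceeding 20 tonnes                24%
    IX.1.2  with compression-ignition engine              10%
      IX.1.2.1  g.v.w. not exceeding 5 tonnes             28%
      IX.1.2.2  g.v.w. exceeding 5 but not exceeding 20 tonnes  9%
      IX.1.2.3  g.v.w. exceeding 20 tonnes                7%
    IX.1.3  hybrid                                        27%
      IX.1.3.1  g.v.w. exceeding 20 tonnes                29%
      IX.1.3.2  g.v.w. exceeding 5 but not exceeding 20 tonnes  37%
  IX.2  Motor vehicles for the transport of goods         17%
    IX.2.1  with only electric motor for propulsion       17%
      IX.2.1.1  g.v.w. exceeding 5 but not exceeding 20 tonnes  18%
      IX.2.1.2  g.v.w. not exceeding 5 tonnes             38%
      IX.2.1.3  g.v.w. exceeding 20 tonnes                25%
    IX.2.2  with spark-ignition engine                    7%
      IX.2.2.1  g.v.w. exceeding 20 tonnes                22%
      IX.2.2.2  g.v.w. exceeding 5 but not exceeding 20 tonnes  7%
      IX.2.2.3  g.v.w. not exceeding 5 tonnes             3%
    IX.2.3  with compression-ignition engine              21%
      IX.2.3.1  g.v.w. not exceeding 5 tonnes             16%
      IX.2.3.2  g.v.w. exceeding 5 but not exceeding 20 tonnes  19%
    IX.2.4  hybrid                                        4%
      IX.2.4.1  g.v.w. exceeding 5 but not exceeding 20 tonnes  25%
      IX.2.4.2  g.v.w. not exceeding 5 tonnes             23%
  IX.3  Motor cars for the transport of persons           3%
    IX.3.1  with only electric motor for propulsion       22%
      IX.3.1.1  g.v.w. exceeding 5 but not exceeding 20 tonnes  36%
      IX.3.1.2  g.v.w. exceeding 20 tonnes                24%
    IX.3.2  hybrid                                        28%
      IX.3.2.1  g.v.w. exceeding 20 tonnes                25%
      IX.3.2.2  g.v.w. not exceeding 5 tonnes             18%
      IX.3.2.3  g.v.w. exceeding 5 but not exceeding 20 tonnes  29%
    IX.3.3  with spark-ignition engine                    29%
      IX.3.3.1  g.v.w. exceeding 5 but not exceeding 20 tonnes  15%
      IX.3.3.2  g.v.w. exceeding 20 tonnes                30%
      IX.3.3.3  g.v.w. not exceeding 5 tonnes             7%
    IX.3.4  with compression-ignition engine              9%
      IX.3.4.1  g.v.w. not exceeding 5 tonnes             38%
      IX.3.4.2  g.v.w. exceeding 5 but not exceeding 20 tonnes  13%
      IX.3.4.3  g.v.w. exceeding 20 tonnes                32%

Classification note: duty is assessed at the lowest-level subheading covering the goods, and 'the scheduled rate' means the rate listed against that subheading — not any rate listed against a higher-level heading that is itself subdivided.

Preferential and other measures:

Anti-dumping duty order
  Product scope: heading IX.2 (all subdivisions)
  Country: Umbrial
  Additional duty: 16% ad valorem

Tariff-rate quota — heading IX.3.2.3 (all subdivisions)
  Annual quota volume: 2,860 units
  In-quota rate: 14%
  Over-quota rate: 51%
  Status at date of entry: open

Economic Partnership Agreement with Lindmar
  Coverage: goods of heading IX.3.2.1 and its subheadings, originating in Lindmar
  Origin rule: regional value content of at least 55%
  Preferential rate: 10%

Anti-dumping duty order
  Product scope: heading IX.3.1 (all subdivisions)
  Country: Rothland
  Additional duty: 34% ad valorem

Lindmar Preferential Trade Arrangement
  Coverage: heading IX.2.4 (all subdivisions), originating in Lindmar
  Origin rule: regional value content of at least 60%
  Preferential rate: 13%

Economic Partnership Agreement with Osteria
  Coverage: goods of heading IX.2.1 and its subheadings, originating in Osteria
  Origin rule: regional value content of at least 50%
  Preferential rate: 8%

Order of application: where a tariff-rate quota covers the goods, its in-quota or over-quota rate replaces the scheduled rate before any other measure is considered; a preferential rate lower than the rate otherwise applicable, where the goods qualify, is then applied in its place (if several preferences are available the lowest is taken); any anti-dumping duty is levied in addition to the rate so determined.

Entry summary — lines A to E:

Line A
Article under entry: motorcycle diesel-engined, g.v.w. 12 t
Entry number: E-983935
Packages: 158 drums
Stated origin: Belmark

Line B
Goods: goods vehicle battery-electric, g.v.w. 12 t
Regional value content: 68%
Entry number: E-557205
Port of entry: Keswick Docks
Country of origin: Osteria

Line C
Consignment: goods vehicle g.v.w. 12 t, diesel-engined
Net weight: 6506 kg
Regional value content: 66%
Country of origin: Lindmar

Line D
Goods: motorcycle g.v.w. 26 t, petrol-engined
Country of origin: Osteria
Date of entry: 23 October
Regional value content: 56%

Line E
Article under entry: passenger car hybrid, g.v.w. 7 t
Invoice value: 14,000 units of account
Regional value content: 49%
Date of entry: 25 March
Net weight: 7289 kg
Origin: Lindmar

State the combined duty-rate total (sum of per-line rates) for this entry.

Line A: motorcycle → IX.1; diesel-engined → IX.1.2; g.v.w. 12 t → IX.1.2.2. Scheduled 9%. No special measure applies. → 9%.
Line B: goods vehicle → IX.2; battery-electric → IX.2.1; g.v.w. 12 t → IX.2.1.1. Scheduled 18%. Osteria agreement on IX.2.1: RVC ≥ 50% → 8% available; preferential 8%. → 8%.
Line C: goods vehicle → IX.2; diesel-engined → IX.2.3; g.v.w. 12 t → IX.2.3.2. Scheduled 19%. Lindmar agreement on IX.3.2.1: IX.2.3.2 not covered; Lindmar agreement on IX.2.4: IX.2.3.2 not covered. → 19%.
Line D: motorcycle → IX.1; petrol-engined → IX.1.1; g.v.w. 26 t → IX.1.1.2. Scheduled 24%. Osteria agreement on IX.2.1: IX.1.1.2 not covered. → 24%.
Line E: passenger car → IX.3; hybrid → IX.3.2; g.v.w. 7 t → IX.3.2.3. Scheduled 29%. quota on IX.3.2.3 open → in-quota 14%; Lindmar agreement on IX.3.2.1: IX.3.2.3 not covered; Lindmar agreement on IX.2.4: IX.3.2.3 not covered. → 14%.
Sum: 9% + 8% + 19% + 24% + 14% = 74%.

74%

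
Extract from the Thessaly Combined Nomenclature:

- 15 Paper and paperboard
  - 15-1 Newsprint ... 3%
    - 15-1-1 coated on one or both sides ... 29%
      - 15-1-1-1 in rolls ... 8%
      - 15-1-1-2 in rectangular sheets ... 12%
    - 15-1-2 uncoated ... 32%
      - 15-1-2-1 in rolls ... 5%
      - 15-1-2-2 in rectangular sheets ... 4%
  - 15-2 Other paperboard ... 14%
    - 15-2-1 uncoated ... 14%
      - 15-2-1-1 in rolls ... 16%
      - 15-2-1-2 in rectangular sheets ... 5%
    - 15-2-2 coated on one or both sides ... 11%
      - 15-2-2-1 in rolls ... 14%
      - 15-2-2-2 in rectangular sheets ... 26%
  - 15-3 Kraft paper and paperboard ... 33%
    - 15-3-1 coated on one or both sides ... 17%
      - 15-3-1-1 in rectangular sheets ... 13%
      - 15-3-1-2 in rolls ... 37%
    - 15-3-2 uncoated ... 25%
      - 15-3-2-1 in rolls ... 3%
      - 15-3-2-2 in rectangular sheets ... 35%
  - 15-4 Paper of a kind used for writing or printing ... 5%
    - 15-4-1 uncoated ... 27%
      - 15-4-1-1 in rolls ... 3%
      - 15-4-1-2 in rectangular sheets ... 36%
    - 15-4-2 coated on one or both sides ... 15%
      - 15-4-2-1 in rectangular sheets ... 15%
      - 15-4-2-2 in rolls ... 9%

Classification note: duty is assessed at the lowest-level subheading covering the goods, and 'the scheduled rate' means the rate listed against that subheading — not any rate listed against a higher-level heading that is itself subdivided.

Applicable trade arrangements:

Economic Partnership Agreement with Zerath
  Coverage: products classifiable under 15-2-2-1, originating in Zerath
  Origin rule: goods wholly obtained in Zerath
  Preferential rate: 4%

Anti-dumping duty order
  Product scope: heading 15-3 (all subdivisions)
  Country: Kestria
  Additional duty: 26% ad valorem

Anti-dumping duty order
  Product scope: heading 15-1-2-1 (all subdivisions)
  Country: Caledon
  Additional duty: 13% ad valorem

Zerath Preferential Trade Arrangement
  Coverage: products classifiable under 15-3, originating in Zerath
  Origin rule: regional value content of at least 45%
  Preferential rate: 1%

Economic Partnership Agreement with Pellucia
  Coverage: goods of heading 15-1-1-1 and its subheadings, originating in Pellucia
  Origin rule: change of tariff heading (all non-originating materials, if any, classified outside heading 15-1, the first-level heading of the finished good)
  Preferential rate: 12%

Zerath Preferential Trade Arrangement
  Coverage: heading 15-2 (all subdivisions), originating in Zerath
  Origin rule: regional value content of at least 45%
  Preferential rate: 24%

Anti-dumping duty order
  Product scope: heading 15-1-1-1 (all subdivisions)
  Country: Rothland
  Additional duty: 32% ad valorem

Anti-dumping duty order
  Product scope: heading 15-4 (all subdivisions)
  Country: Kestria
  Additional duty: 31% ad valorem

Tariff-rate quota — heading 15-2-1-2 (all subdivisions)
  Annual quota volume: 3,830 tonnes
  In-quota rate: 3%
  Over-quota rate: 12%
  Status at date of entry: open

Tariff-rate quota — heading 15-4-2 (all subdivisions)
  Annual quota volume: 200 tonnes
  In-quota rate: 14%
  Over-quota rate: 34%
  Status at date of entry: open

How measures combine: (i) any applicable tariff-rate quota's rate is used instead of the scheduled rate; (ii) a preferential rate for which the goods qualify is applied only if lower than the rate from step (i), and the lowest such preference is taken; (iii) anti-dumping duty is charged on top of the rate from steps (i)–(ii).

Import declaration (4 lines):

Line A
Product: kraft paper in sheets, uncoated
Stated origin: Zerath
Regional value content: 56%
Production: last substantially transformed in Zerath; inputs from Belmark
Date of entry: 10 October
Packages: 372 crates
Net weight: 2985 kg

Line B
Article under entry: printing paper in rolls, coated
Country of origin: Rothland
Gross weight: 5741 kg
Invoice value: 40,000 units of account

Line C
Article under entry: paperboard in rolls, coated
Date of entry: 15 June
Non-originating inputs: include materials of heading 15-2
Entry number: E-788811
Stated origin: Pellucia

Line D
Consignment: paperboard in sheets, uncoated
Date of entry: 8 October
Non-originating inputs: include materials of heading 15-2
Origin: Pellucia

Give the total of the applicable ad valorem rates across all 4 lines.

32%

Line A: kraft paper → 15-3; uncoated → 15-3-2; in sheets → 15-3-2-2. Scheduled 35%. Zerath agreement on 15-2-2-1: 15-3-2-2 not covered; Zerath agreement on 15-3: RVC ≥ 45% → 1% available; Zerath agreement on 15-2: 15-3-2-2 not covered; preferential 1%. → 1%.
Line B: printing paper → 15-4; coated → 15-4-2; in rolls → 15-4-2-2. Scheduled 9%. quota on 15-4-2 open → in-quota 14%. → 14%.
Line C: paperboard → 15-2; coated → 15-2-2; in rolls → 15-2-2-1. Scheduled 14%. Pellucia agreement on 15-1-1-1: 15-2-2-1 not covered. → 14%.
Line D: paperboard → 15-2; uncoated → 15-2-1; in sheets → 15-2-1-2. Scheduled 5%. quota on 15-2-1-2 open → in-quota 3%; Pellucia agreement on 15-1-1-1: 15-2-1-2 not covered. → 3%.
Sum: 1% + 14% + 14% + 3% = 32%.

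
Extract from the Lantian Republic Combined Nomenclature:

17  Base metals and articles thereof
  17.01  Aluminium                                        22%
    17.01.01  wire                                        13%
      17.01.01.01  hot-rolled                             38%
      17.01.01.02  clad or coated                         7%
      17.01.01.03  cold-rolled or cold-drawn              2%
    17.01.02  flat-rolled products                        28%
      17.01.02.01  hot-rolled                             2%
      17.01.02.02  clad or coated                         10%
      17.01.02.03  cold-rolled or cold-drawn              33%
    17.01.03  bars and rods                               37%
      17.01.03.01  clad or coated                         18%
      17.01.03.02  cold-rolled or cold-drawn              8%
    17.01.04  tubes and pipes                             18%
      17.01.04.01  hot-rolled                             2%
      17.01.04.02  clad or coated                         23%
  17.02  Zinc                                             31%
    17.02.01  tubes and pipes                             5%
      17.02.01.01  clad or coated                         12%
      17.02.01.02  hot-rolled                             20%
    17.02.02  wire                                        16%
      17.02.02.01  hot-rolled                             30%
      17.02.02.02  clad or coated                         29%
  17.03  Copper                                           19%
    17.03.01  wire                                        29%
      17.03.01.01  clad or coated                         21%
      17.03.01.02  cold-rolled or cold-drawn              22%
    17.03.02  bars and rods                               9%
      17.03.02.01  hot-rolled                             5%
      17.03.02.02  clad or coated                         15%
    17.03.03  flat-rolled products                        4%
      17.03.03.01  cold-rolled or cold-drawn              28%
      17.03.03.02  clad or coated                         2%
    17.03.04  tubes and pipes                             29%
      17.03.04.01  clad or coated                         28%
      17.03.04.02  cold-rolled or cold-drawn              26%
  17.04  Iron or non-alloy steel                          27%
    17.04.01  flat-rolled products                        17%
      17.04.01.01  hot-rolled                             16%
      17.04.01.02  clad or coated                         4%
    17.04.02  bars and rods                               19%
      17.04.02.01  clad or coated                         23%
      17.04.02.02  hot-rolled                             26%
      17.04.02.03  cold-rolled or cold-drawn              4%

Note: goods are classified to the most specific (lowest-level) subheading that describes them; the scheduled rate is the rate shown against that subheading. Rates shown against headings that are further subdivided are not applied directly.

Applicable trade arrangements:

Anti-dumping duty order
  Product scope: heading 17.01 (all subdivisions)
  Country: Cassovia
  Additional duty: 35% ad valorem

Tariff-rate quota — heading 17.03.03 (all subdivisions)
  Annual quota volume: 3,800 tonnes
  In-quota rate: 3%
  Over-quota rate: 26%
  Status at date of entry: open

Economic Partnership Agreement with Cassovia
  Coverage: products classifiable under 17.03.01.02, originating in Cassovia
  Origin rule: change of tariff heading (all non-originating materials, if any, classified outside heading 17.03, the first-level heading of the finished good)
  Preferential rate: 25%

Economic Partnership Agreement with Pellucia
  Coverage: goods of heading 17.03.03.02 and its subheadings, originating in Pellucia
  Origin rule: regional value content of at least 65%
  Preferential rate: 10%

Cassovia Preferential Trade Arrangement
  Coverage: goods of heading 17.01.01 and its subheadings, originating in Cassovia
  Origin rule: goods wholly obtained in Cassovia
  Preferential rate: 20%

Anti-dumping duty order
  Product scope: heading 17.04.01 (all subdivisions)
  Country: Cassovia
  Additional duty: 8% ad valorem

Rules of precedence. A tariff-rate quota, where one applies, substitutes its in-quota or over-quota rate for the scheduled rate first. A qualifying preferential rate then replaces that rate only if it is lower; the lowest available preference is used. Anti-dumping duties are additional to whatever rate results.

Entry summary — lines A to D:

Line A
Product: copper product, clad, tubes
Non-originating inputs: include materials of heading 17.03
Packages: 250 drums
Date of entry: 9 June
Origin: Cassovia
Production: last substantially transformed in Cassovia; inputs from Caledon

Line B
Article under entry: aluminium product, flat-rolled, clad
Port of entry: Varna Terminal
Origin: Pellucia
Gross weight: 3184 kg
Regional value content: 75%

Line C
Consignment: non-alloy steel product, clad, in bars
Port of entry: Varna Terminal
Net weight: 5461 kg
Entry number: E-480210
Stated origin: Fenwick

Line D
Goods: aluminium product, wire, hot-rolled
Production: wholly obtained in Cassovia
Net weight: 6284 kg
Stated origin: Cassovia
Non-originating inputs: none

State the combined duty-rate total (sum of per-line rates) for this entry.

116%

Line A: copper → 17.03; tubes → 17.03.04; clad → 17.03.04.01. Scheduled 28%. Cassovia agreement on 17.03.01.02: 17.03.04.01 not covered; Cassovia agreement on 17.01.01: 17.03.04.01 not covered. → 28%.
Line B: aluminium → 17.01; flat-rolled → 17.01.02; clad → 17.01.02.02. Scheduled 10%. Pellucia agreement on 17.03.03.02: 17.01.02.02 not covered. → 10%.
Line C: non-alloy steel → 17.04; in bars → 17.04.02; clad → 17.04.02.01. Scheduled 23%. No special measure applies. → 23%.
Line D: aluminium → 17.01; wire → 17.01.01; hot-rolled → 17.01.01.01. Scheduled 38%. Cassovia agreement on 17.03.01.02: 17.01.01.01 not covered; Cassovia agreement on 17.01.01: wholly obtained → 20% available; preferential 20%; anti-dumping (Cassovia, 17.01): +35%; total 20% + 35% = 55%. → 55%.
Sum: 28% + 10% + 23% + 55% = 116%.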